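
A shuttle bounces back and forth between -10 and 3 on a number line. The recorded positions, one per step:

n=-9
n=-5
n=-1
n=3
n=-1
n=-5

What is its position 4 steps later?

The value reflects between -10 and 3, moving 4 per step.
  step 6: -5 → -9
  step 7: -9 → -7
  step 8: -7 → -3
  step 9: -3 → 1

n=1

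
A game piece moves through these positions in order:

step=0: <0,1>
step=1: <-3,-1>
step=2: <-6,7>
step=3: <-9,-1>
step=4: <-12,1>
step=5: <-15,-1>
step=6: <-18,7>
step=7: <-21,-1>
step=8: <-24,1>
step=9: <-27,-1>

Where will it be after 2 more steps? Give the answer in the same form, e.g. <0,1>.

<-33,-1>

First: linear, -3 per step → -33 at step 11.
Second: cycles through 1, -1, 7, -1 every 4 steps. Step 11 lands at position 3 of the cycle → -1.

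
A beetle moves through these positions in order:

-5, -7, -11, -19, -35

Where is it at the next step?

-67

The jumps are -2, -4, -8, -16 — a geometric progression with ratio 2.
step 5: -35 − 32 → -67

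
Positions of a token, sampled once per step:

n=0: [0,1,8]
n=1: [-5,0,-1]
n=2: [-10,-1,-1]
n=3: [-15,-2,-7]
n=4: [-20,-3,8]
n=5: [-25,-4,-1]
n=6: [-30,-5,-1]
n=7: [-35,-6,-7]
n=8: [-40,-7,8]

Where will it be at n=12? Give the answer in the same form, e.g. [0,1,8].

First: linear, -5 per step → -60 at step 12.
Second: linear, -1 per step → -11 at step 12.
Third: cycles through 8, -1, -1, -7 every 4 steps. Step 12 lands at position 0 of the cycle → 8.

[-60,-11,8]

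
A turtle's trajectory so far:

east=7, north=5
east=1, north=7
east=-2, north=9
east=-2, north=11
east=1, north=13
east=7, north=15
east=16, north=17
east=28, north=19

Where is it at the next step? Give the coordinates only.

east=43, north=21

Taking differences between consecutive positions: (-6, +2), (-3, +2), (+0, +2), (+3, +2), (+6, +2), (+9, +2), (+12, +2). These grow by (+3, +0) each step.
step 8: east=28, north=19 + (+15, +2) → east=43, north=21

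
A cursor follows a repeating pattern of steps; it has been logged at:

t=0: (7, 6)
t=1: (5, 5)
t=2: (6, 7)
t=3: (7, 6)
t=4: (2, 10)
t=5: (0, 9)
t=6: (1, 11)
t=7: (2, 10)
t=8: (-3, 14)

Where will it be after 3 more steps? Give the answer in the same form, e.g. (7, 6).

The moves between consecutive positions are (-2, -1), (+1, +2), (+1, -1), (-5, +4), (-2, -1), (+1, +2), (+1, -1), (-5, +4); they repeat the 4-cycle [(-2, -1), (+1, +2), (+1, -1), (-5, +4)].
step 9: apply (-2, -1) → (-5, 13)
step 10: apply (+1, +2) → (-4, 15)
step 11: apply (+1, -1) → (-3, 14)

(-3, 14)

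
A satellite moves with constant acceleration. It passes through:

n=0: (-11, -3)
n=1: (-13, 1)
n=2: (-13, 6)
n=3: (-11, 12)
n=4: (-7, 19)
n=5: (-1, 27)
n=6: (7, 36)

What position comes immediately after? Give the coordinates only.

(17, 46)

Taking differences between consecutive positions: (-2, +4), (+0, +5), (+2, +6), (+4, +7), (+6, +8), (+8, +9). These grow by (+2, +1) each step.
step 7: (7, 36) + (+10, +10) → (17, 46)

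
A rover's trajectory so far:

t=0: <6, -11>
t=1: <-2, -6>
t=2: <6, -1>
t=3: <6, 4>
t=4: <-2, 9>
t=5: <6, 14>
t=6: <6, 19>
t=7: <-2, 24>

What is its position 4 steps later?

The first coordinate repeats the cycle [6, -2, 6] with period 3; step 11 mod 3 = 2, giving 6.
The second coordinate changes by +5 each step, so at step 11 it is -11 + 11·(5) = 44.

<6, 44>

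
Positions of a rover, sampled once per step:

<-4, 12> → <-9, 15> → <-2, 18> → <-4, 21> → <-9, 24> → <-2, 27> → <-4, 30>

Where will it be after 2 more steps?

First: cycles through -4, -9, -2 every 3 steps. Step 8 lands at position 2 of the cycle → -2.
Second: linear, +3 per step → 36 at step 8.

<-2, 36>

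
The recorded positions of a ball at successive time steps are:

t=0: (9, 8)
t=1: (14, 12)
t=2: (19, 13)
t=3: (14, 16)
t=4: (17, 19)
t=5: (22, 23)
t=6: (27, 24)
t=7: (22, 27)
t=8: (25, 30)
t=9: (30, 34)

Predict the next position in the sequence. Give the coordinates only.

Differencing gives (+5, +4), (+5, +1), (-5, +3), (+3, +3), (+5, +4), (+5, +1), (-5, +3), (+3, +3), (+5, +4). This is the pattern (+5, +4), (+5, +1), (-5, +3), (+3, +3) repeated.
step 10: apply (+5, +1) → (35, 35)

(35, 35)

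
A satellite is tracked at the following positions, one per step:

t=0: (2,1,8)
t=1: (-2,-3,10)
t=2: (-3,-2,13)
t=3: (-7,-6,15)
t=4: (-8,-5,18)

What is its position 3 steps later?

Step-to-step displacements: (-4,-4,+2), (-1,+1,+3), (-4,-4,+2), (-1,+1,+3) — a repeating cycle of length 2.
step 5: apply (-4,-4,+2) → (-12,-9,20)
step 6: apply (-1,+1,+3) → (-13,-8,23)
step 7: apply (-4,-4,+2) → (-17,-12,25)

(-17,-12,25)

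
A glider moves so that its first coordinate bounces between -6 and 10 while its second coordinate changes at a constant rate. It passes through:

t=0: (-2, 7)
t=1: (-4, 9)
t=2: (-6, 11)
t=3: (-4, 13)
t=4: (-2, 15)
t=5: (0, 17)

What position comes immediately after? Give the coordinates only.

(2, 19)

The first coordinate travels 2 per step and bounces off the walls at -6 and 10.
  step 6: 0 → 2
The second coordinate changes by +2 each step: at step 6 it is 19.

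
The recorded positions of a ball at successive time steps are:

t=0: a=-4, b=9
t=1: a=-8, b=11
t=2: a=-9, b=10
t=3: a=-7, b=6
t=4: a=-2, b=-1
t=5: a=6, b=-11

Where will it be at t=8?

a=48, b=-59

Taking differences between consecutive positions: (-4, +2), (-1, -1), (+2, -4), (+5, -7), (+8, -10). These grow by (+3, -3) each step.
step 6: a=6, b=-11 + (+11, -13) → a=17, b=-24
step 7: a=17, b=-24 + (+14, -16) → a=31, b=-40
step 8: a=31, b=-40 + (+17, -19) → a=48, b=-59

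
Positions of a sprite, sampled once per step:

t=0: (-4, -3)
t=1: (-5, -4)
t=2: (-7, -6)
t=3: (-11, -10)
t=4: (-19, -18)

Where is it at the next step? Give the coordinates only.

Consecutive displacements (-1, -1), (-2, -2), (-4, -4), (-8, -8) scale by a factor of 2 each step.
step 5: (-19, -18) + (-16, -16) → (-35, -34)

(-35, -34)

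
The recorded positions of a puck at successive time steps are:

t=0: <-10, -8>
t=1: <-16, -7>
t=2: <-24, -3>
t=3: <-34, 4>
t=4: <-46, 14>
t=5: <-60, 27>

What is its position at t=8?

<-114, 84>

Successive displacements: <-6, +1>, <-8, +4>, <-10, +7>, <-12, +10>, <-14, +13> — each changes by <-2, +3>.
step 6: <-60, 27> + <-16, +16> → <-76, 43>
step 7: <-76, 43> + <-18, +19> → <-94, 62>
step 8: <-94, 62> + <-20, +22> → <-114, 84>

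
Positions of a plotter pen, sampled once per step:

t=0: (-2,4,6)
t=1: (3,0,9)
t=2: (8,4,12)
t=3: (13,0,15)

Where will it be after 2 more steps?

The first coordinate changes by +5 each step, so at step 5 it is -2 + 5·(5) = 23.
The second coordinate repeats the cycle [4, 0] with period 2; step 5 mod 2 = 1, giving 0.
The third coordinate changes by +3 each step, so at step 5 it is 6 + 5·(3) = 21.

(23,0,21)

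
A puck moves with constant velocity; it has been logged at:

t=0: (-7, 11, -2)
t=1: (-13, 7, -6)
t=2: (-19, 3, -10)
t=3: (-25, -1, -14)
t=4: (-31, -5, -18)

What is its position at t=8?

(-55, -21, -34)

Each step adds (-6, -4, -4) to the position.
step 5: (-31, -5, -18) + (-6, -4, -4) → (-37, -9, -22)
step 6: (-37, -9, -22) + (-6, -4, -4) → (-43, -13, -26)
step 7: (-43, -13, -26) + (-6, -4, -4) → (-49, -17, -30)
step 8: (-49, -17, -30) + (-6, -4, -4) → (-55, -21, -34)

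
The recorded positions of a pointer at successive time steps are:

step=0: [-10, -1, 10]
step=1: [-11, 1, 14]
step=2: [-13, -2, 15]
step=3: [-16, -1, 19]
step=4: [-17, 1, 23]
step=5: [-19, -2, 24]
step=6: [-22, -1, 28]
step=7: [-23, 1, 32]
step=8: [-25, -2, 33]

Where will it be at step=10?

[-29, 1, 41]

The moves between consecutive positions are [-1, +2, +4], [-2, -3, +1], [-3, +1, +4], [-1, +2, +4], [-2, -3, +1], [-3, +1, +4], [-1, +2, +4], [-2, -3, +1]; they repeat the 3-cycle [[-1, +2, +4], [-2, -3, +1], [-3, +1, +4]].
step 9: apply [-3, +1, +4] → [-28, -1, 37]
step 10: apply [-1, +2, +4] → [-29, 1, 41]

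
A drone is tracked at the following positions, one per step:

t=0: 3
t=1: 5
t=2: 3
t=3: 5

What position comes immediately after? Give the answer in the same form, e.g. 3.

3

Consecutive displacements +2, -2, +2 scale by a factor of -1 each step.
step 4: 5 − 2 → 3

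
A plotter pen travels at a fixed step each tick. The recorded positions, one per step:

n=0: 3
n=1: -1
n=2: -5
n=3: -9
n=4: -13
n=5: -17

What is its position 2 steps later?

-25

Constant displacement of -4 per step.
step 6: -17 − 4 → -21
step 7: -21 − 4 → -25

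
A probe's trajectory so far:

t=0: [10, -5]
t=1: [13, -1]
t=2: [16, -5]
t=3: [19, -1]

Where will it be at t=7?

[31, -1]

First: linear, +3 per step → 31 at step 7.
Second: cycles through -5, -1 every 2 steps. Step 7 lands at position 1 of the cycle → -1.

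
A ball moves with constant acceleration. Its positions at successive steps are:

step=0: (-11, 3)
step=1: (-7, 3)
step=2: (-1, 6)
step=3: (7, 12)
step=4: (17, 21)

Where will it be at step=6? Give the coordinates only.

Taking differences between consecutive positions: (+4, +0), (+6, +3), (+8, +6), (+10, +9). These grow by (+2, +3) each step.
step 5: (17, 21) + (+12, +12) → (29, 33)
step 6: (29, 33) + (+14, +15) → (43, 48)

(43, 48)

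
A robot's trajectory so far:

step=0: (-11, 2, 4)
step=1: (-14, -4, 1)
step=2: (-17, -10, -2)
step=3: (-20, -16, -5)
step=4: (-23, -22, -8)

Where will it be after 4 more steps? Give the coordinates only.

Each step adds (-3, -6, -3) to the position.
step 5: (-23, -22, -8) + (-3, -6, -3) → (-26, -28, -11)
step 6: (-26, -28, -11) + (-3, -6, -3) → (-29, -34, -14)
step 7: (-29, -34, -14) + (-3, -6, -3) → (-32, -40, -17)
step 8: (-32, -40, -17) + (-3, -6, -3) → (-35, -46, -20)

(-35, -46, -20)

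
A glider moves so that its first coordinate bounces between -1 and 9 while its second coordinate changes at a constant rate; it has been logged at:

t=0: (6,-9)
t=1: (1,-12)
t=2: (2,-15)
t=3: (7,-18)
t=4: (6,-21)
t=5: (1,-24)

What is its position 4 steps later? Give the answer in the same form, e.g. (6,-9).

The first coordinate reflects between -1 and 9, moving 5 per step.
  step 6: 1 → 2
  step 7: 2 → 7
  step 8: 7 → 6
  step 9: 6 → 1
The second coordinate changes by -3 each step: at step 9 it is -36.

(1,-36)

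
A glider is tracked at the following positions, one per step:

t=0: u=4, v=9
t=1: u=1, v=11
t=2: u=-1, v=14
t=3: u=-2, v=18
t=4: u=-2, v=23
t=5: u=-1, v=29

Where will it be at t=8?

u=8, v=53

Successive displacements: (-3, +2), (-2, +3), (-1, +4), (+0, +5), (+1, +6) — each changes by (+1, +1).
step 6: u=-1, v=29 + (+2, +7) → u=1, v=36
step 7: u=1, v=36 + (+3, +8) → u=4, v=44
step 8: u=4, v=44 + (+4, +9) → u=8, v=53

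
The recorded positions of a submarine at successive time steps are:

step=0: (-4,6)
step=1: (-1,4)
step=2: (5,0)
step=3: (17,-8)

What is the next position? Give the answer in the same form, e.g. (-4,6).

(41,-24)

The jumps are (+3,-2), (+6,-4), (+12,-8) — a geometric progression with ratio 2.
step 4: (17,-8) + (+24,-16) → (41,-24)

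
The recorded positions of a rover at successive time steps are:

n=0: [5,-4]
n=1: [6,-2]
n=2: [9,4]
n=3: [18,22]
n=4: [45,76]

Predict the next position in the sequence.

[126,238]

Step-to-step displacements: [+1,+2], [+3,+6], [+9,+18], [+27,+54]; each is 3× the previous.
step 5: [45,76] + [+81,+162] → [126,238]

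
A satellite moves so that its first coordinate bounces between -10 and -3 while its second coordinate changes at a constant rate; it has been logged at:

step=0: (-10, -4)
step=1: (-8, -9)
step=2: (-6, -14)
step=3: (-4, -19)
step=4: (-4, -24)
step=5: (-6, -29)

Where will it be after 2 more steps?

(-10, -39)

The first coordinate reflects between -10 and -3, moving 2 per step.
  step 6: -6 → -8
  step 7: -8 → -10
The second coordinate changes by -5 each step: at step 7 it is -39.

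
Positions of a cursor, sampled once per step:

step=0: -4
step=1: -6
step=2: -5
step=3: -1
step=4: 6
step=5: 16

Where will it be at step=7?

45

Successive displacements: -2, +1, +4, +7, +10 — each changes by +3.
step 6: 16 + 13 → 29
step 7: 29 + 16 → 45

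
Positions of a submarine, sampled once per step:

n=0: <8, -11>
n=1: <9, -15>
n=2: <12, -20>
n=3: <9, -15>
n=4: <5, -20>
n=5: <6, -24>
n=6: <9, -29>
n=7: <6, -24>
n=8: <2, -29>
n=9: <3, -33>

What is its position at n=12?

<-1, -38>

The moves between consecutive positions are <+1, -4>, <+3, -5>, <-3, +5>, <-4, -5>, <+1, -4>, <+3, -5>, <-3, +5>, <-4, -5>, <+1, -4>; they repeat the 4-cycle [<+1, -4>, <+3, -5>, <-3, +5>, <-4, -5>].
step 10: apply <+3, -5> → <6, -38>
step 11: apply <-3, +5> → <3, -33>
step 12: apply <-4, -5> → <-1, -38>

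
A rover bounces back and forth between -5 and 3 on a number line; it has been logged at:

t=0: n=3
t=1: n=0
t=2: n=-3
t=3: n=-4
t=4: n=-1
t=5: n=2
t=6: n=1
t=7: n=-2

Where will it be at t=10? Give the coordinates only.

n=1

The value travels 3 per step and bounces off the walls at -5 and 3.
  step 8: -2 → -5
  step 9: -5 → -2
  step 10: -2 → 1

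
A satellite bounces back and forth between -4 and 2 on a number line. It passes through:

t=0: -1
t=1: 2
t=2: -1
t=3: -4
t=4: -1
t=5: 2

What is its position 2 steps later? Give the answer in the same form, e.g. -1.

-4

The value reflects between -4 and 2, moving 3 per step.
  step 6: 2 → -1
  step 7: -1 → -4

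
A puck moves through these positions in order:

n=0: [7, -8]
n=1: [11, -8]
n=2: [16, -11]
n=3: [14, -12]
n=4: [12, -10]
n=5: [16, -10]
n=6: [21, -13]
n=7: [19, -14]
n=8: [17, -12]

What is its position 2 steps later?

[26, -15]

Differencing gives [+4, +0], [+5, -3], [-2, -1], [-2, +2], [+4, +0], [+5, -3], [-2, -1], [-2, +2]. This is the pattern [+4, +0], [+5, -3], [-2, -1], [-2, +2] repeated.
step 9: apply [+4, +0] → [21, -12]
step 10: apply [+5, -3] → [26, -15]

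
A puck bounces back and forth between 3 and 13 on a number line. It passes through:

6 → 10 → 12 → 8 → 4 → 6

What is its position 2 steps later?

12

The value reflects between 3 and 13, moving 4 per step.
  step 6: 6 → 10
  step 7: 10 → 12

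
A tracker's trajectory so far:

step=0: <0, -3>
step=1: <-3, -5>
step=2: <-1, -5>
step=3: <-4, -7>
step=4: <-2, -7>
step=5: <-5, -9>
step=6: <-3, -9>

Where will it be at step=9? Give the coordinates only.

Differencing gives <-3, -2>, <+2, +0>, <-3, -2>, <+2, +0>, <-3, -2>, <+2, +0>. This is the pattern <-3, -2>, <+2, +0> repeated.
step 7: apply <-3, -2> → <-6, -11>
step 8: apply <+2, +0> → <-4, -11>
step 9: apply <-3, -2> → <-7, -13>

<-7, -13>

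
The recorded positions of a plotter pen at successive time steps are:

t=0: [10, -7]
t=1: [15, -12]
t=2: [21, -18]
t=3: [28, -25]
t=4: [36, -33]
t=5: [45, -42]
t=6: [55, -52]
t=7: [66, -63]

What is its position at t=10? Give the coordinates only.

[105, -102]

Taking differences between consecutive positions: [+5, -5], [+6, -6], [+7, -7], [+8, -8], [+9, -9], [+10, -10], [+11, -11]. These grow by [+1, -1] each step.
step 8: [66, -63] + [+12, -12] → [78, -75]
step 9: [78, -75] + [+13, -13] → [91, -88]
step 10: [91, -88] + [+14, -14] → [105, -102]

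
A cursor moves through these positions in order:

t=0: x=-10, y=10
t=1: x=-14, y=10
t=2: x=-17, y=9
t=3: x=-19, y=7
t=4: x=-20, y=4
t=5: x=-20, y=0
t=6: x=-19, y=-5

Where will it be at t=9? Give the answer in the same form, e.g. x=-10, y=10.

x=-10, y=-26

Taking differences between consecutive positions: (-4, +0), (-3, -1), (-2, -2), (-1, -3), (+0, -4), (+1, -5). These grow by (+1, -1) each step.
step 7: x=-19, y=-5 + (+2, -6) → x=-17, y=-11
step 8: x=-17, y=-11 + (+3, -7) → x=-14, y=-18
step 9: x=-14, y=-18 + (+4, -8) → x=-10, y=-26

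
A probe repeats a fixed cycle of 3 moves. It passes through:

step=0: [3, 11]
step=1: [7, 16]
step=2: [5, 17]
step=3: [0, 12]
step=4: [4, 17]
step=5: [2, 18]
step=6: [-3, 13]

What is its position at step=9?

The moves between consecutive positions are [+4, +5], [-2, +1], [-5, -5], [+4, +5], [-2, +1], [-5, -5]; they repeat the 3-cycle [[+4, +5], [-2, +1], [-5, -5]].
step 7: apply [+4, +5] → [1, 18]
step 8: apply [-2, +1] → [-1, 19]
step 9: apply [-5, -5] → [-6, 14]

[-6, 14]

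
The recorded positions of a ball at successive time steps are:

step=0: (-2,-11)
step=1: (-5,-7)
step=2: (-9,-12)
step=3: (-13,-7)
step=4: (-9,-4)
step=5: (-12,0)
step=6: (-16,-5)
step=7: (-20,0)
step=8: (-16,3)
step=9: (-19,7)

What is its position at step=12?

Differencing gives (-3,+4), (-4,-5), (-4,+5), (+4,+3), (-3,+4), (-4,-5), (-4,+5), (+4,+3), (-3,+4). This is the pattern (-3,+4), (-4,-5), (-4,+5), (+4,+3) repeated.
step 10: apply (-4,-5) → (-23,2)
step 11: apply (-4,+5) → (-27,7)
step 12: apply (+4,+3) → (-23,10)

(-23,10)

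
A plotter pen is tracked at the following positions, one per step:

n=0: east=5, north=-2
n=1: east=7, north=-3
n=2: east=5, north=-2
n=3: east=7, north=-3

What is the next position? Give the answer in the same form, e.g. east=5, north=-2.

east=5, north=-2

The jumps are (+2, -1), (-2, +1), (+2, -1) — a geometric progression with ratio -1.
step 4: east=7, north=-3 + (-2, +1) → east=5, north=-2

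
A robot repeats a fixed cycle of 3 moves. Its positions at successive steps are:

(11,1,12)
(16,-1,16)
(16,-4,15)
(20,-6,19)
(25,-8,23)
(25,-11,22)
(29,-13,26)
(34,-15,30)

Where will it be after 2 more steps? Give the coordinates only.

(38,-20,33)

The moves between consecutive positions are (+5,-2,+4), (+0,-3,-1), (+4,-2,+4), (+5,-2,+4), (+0,-3,-1), (+4,-2,+4), (+5,-2,+4); they repeat the 3-cycle [(+5,-2,+4), (+0,-3,-1), (+4,-2,+4)].
step 8: apply (+0,-3,-1) → (34,-18,29)
step 9: apply (+4,-2,+4) → (38,-20,33)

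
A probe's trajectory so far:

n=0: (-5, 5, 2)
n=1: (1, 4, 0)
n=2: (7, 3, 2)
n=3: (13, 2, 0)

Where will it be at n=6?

The first coordinate changes by +6 each step, so at step 6 it is -5 + 6·(6) = 31.
The second coordinate changes by -1 each step, so at step 6 it is 5 + 6·(-1) = -1.
The third coordinate repeats the cycle [2, 0] with period 2; step 6 mod 2 = 0, giving 2.

(31, -1, 2)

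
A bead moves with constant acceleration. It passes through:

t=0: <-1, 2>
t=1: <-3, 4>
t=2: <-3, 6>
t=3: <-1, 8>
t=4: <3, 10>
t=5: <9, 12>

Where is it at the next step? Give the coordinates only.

Successive displacements: <-2, +2>, <+0, +2>, <+2, +2>, <+4, +2>, <+6, +2> — each changes by <+2, +0>.
step 6: <9, 12> + <+8, +2> → <17, 14>

<17, 14>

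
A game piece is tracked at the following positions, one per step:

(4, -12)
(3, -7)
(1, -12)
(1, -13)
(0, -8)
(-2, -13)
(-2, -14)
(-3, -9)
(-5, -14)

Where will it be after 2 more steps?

(-6, -10)

The moves between consecutive positions are (-1, +5), (-2, -5), (+0, -1), (-1, +5), (-2, -5), (+0, -1), (-1, +5), (-2, -5); they repeat the 3-cycle [(-1, +5), (-2, -5), (+0, -1)].
step 9: apply (+0, -1) → (-5, -15)
step 10: apply (-1, +5) → (-6, -10)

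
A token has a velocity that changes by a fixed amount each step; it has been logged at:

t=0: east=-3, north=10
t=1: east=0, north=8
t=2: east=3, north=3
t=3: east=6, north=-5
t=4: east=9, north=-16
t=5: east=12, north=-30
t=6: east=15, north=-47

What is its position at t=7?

Taking differences between consecutive positions: (+3,-2), (+3,-5), (+3,-8), (+3,-11), (+3,-14), (+3,-17). These grow by (+0,-3) each step.
step 7: east=15, north=-47 + (+3,-20) → east=18, north=-67

east=18, north=-67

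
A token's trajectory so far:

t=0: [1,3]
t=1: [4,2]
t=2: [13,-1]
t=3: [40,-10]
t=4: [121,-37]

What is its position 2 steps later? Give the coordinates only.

[1093,-361]

Step-to-step displacements: [+3,-1], [+9,-3], [+27,-9], [+81,-27]; each is 3× the previous.
step 5: [121,-37] + [+243,-81] → [364,-118]
step 6: [364,-118] + [+729,-243] → [1093,-361]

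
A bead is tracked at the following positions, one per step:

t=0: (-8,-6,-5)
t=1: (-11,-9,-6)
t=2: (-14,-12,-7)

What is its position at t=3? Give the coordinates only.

(-17,-15,-8)

Constant displacement of (-3,-3,-1) per step.
step 3: (-14,-12,-7) + (-3,-3,-1) → (-17,-15,-8)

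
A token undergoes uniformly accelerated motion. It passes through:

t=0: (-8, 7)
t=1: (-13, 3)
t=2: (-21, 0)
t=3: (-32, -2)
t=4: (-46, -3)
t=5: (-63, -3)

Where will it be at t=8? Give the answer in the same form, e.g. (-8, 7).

Successive displacements: (-5, -4), (-8, -3), (-11, -2), (-14, -1), (-17, +0) — each changes by (-3, +1).
step 6: (-63, -3) + (-20, +1) → (-83, -2)
step 7: (-83, -2) + (-23, +2) → (-106, 0)
step 8: (-106, 0) + (-26, +3) → (-132, 3)

(-132, 3)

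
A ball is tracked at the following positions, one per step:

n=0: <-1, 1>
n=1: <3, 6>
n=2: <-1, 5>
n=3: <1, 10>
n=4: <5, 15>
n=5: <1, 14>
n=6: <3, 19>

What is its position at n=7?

<7, 24>

Differencing gives <+4, +5>, <-4, -1>, <+2, +5>, <+4, +5>, <-4, -1>, <+2, +5>. This is the pattern <+4, +5>, <-4, -1>, <+2, +5> repeated.
step 7: apply <+4, +5> → <7, 24>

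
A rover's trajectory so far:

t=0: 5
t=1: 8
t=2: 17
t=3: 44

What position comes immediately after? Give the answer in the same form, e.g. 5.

125

The jumps are +3, +9, +27 — a geometric progression with ratio 3.
step 4: 44 + 81 → 125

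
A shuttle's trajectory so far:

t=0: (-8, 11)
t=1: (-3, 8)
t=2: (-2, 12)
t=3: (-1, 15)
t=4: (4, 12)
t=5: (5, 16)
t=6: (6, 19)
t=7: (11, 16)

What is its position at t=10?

(18, 20)

The moves between consecutive positions are (+5, -3), (+1, +4), (+1, +3), (+5, -3), (+1, +4), (+1, +3), (+5, -3); they repeat the 3-cycle [(+5, -3), (+1, +4), (+1, +3)].
step 8: apply (+1, +4) → (12, 20)
step 9: apply (+1, +3) → (13, 23)
step 10: apply (+5, -3) → (18, 20)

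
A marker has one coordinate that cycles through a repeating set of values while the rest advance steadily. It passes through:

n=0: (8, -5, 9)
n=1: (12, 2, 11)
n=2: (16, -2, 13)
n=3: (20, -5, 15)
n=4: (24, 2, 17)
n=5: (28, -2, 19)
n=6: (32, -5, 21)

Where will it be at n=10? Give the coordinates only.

The first coordinate changes by +4 each step, so at step 10 it is 8 + 10·(4) = 48.
The second coordinate repeats the cycle [-5, 2, -2] with period 3; step 10 mod 3 = 1, giving 2.
The third coordinate changes by +2 each step, so at step 10 it is 9 + 10·(2) = 29.

(48, 2, 29)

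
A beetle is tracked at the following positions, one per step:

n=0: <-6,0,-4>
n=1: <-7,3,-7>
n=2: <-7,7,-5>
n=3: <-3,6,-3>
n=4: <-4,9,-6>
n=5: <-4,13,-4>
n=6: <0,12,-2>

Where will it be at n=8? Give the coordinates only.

Step-to-step displacements: <-1,+3,-3>, <+0,+4,+2>, <+4,-1,+2>, <-1,+3,-3>, <+0,+4,+2>, <+4,-1,+2> — a repeating cycle of length 3.
step 7: apply <-1,+3,-3> → <-1,15,-5>
step 8: apply <+0,+4,+2> → <-1,19,-3>

<-1,19,-3>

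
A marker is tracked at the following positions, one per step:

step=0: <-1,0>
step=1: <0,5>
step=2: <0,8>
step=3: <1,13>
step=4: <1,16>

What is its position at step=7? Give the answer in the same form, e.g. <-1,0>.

The moves between consecutive positions are <+1,+5>, <+0,+3>, <+1,+5>, <+0,+3>; they repeat the 2-cycle [<+1,+5>, <+0,+3>].
step 5: apply <+1,+5> → <2,21>
step 6: apply <+0,+3> → <2,24>
step 7: apply <+1,+5> → <3,29>

<3,29>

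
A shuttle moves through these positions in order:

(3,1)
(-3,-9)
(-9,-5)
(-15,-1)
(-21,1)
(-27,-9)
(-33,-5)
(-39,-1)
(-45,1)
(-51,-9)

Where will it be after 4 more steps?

First: linear, -6 per step → -75 at step 13.
Second: cycles through 1, -9, -5, -1 every 4 steps. Step 13 lands at position 1 of the cycle → -9.

(-75,-9)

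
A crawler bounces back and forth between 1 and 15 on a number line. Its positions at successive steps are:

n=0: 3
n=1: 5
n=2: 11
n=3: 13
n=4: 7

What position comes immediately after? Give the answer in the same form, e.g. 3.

1

The value travels 6 per step and bounces off the walls at 1 and 15.
  step 5: 7 → 1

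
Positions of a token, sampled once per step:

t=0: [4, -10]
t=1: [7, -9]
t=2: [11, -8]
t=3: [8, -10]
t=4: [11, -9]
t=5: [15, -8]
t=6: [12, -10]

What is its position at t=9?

[16, -10]

Step-to-step displacements: [+3, +1], [+4, +1], [-3, -2], [+3, +1], [+4, +1], [-3, -2] — a repeating cycle of length 3.
step 7: apply [+3, +1] → [15, -9]
step 8: apply [+4, +1] → [19, -8]
step 9: apply [-3, -2] → [16, -10]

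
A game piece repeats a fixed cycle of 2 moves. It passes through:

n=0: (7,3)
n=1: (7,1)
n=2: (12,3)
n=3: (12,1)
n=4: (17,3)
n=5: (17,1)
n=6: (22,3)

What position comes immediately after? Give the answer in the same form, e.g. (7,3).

(22,1)

Step-to-step displacements: (+0,-2), (+5,+2), (+0,-2), (+5,+2), (+0,-2), (+5,+2) — a repeating cycle of length 2.
step 7: apply (+0,-2) → (22,1)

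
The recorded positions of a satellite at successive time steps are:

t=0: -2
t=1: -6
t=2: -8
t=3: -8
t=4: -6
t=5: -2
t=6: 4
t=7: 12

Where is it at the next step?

Successive displacements: -4, -2, +0, +2, +4, +6, +8 — each changes by +2.
step 8: 12 + 10 → 22

22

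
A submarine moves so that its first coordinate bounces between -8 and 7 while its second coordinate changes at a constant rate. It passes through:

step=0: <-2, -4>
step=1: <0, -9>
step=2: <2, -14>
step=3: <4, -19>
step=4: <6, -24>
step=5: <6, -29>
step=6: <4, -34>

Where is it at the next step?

The first coordinate reflects between -8 and 7, moving 2 per step.
  step 7: 4 → 2
The second coordinate changes by -5 each step: at step 7 it is -39.

<2, -39>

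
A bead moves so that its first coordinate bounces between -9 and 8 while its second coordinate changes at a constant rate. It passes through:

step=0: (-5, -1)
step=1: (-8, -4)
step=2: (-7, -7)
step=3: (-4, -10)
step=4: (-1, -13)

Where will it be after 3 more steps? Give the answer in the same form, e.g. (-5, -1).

(8, -22)

The first coordinate reflects between -9 and 8, moving 3 per step.
  step 5: -1 → 2
  step 6: 2 → 5
  step 7: 5 → 8
The second coordinate changes by -3 each step: at step 7 it is -22.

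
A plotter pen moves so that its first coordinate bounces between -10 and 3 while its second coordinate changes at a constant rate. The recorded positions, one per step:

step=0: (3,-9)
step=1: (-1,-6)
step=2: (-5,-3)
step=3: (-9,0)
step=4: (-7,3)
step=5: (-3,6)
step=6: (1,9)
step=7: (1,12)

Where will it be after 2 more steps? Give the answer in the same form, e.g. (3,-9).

The first coordinate reflects between -10 and 3, moving 4 per step.
  step 8: 1 → -3
  step 9: -3 → -7
The second coordinate changes by +3 each step: at step 9 it is 18.

(-7,18)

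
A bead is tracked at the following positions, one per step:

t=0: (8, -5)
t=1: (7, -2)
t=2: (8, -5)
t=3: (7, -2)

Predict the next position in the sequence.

(8, -5)

Consecutive displacements (-1, +3), (+1, -3), (-1, +3) scale by a factor of -1 each step.
step 4: (7, -2) + (+1, -3) → (8, -5)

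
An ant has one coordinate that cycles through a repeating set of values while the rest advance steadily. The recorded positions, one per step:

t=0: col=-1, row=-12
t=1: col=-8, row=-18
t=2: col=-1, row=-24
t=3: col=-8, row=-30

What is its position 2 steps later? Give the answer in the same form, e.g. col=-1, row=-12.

Col: cycles through -1, -8 every 2 steps. Step 5 lands at position 1 of the cycle → -8.
Row: linear, -6 per step → -42 at step 5.

col=-8, row=-42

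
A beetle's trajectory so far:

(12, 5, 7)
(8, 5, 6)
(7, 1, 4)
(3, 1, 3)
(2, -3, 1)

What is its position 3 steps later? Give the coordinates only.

The moves between consecutive positions are (-4, +0, -1), (-1, -4, -2), (-4, +0, -1), (-1, -4, -2); they repeat the 2-cycle [(-4, +0, -1), (-1, -4, -2)].
step 5: apply (-4, +0, -1) → (-2, -3, 0)
step 6: apply (-1, -4, -2) → (-3, -7, -2)
step 7: apply (-4, +0, -1) → (-7, -7, -3)

(-7, -7, -3)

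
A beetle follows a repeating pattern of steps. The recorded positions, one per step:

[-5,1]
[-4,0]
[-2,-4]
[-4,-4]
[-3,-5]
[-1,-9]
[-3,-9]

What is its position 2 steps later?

Differencing gives [+1,-1], [+2,-4], [-2,+0], [+1,-1], [+2,-4], [-2,+0]. This is the pattern [+1,-1], [+2,-4], [-2,+0] repeated.
step 7: apply [+1,-1] → [-2,-10]
step 8: apply [+2,-4] → [0,-14]

[0,-14]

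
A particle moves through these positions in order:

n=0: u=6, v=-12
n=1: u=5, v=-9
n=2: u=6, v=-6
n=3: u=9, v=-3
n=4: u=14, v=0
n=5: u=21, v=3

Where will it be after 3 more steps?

u=54, v=12

First differences are (-1, +3), (+1, +3), (+3, +3), (+5, +3), (+7, +3); their common second difference is (+2, +0) (constant acceleration).
step 6: u=21, v=3 + (+9, +3) → u=30, v=6
step 7: u=30, v=6 + (+11, +3) → u=41, v=9
step 8: u=41, v=9 + (+13, +3) → u=54, v=12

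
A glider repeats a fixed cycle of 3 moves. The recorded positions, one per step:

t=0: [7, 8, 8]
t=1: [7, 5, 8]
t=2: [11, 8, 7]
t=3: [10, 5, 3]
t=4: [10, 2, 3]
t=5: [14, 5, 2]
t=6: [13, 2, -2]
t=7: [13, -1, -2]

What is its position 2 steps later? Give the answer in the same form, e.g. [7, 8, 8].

[16, -1, -7]

The moves between consecutive positions are [+0, -3, +0], [+4, +3, -1], [-1, -3, -4], [+0, -3, +0], [+4, +3, -1], [-1, -3, -4], [+0, -3, +0]; they repeat the 3-cycle [[+0, -3, +0], [+4, +3, -1], [-1, -3, -4]].
step 8: apply [+4, +3, -1] → [17, 2, -3]
step 9: apply [-1, -3, -4] → [16, -1, -7]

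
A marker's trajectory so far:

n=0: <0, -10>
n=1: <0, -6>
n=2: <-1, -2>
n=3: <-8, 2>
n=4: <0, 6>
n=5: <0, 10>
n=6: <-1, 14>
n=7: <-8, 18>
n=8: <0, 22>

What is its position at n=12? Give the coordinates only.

The first coordinate repeats the cycle [0, 0, -1, -8] with period 4; step 12 mod 4 = 0, giving 0.
The second coordinate changes by +4 each step, so at step 12 it is -10 + 12·(4) = 38.

<0, 38>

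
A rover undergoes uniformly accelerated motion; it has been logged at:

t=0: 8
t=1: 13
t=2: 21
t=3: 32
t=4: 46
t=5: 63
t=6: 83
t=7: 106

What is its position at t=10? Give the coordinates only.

First differences are +5, +8, +11, +14, +17, +20, +23; their common second difference is +3 (constant acceleration).
step 8: 106 + 26 → 132
step 9: 132 + 29 → 161
step 10: 161 + 32 → 193

193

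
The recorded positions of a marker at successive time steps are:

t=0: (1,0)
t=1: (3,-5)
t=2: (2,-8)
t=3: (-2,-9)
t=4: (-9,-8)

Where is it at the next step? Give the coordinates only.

(-19,-5)

First differences are (+2,-5), (-1,-3), (-4,-1), (-7,+1); their common second difference is (-3,+2) (constant acceleration).
step 5: (-9,-8) + (-10,+3) → (-19,-5)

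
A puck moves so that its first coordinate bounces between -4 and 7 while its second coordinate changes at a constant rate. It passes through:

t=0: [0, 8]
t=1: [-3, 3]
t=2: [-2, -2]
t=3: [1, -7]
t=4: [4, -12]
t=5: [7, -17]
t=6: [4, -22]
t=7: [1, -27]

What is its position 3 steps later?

The first coordinate travels 3 per step and bounces off the walls at -4 and 7.
  step 8: 1 → -2
  step 9: -2 → -3
  step 10: -3 → 0
The second coordinate changes by -5 each step: at step 10 it is -42.

[0, -42]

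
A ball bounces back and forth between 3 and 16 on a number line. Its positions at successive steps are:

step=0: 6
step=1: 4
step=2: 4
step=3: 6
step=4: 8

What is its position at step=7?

The value reflects between 3 and 16, moving 2 per step.
  step 5: 8 → 10
  step 6: 10 → 12
  step 7: 12 → 14

14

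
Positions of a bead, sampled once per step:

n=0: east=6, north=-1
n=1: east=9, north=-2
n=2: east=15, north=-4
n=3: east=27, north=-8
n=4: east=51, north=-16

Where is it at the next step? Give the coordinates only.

Consecutive displacements (+3,-1), (+6,-2), (+12,-4), (+24,-8) scale by a factor of 2 each step.
step 5: east=51, north=-16 + (+48,-16) → east=99, north=-32

east=99, north=-32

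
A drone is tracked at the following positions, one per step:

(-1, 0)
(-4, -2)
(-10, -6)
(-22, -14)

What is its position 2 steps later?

The jumps are (-3, -2), (-6, -4), (-12, -8) — a geometric progression with ratio 2.
step 4: (-22, -14) + (-24, -16) → (-46, -30)
step 5: (-46, -30) + (-48, -32) → (-94, -62)

(-94, -62)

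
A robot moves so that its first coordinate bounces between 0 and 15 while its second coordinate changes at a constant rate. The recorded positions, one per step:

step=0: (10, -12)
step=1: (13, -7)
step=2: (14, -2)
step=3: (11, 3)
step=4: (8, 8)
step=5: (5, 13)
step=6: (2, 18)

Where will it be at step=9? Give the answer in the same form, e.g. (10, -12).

(7, 33)

The first coordinate reflects between 0 and 15, moving 3 per step.
  step 7: 2 → 1
  step 8: 1 → 4
  step 9: 4 → 7
The second coordinate changes by +5 each step: at step 9 it is 33.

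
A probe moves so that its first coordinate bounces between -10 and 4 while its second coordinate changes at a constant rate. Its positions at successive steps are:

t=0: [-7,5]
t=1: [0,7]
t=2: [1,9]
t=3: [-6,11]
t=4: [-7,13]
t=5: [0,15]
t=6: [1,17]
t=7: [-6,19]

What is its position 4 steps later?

[-6,27]

The first coordinate travels 7 per step and bounces off the walls at -10 and 4.
  step 8: -6 → -7
  step 9: -7 → 0
  step 10: 0 → 1
  step 11: 1 → -6
The second coordinate changes by +2 each step: at step 11 it is 27.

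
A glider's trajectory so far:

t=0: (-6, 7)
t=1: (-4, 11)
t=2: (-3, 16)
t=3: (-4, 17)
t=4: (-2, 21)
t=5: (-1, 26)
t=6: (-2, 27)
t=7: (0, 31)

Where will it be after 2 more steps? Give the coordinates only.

Differencing gives (+2, +4), (+1, +5), (-1, +1), (+2, +4), (+1, +5), (-1, +1), (+2, +4). This is the pattern (+2, +4), (+1, +5), (-1, +1) repeated.
step 8: apply (+1, +5) → (1, 36)
step 9: apply (-1, +1) → (0, 37)

(0, 37)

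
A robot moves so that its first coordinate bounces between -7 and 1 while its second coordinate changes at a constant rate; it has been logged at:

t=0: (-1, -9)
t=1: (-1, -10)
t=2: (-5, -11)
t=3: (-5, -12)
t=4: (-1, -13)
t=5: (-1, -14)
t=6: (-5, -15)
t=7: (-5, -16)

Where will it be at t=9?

The first coordinate travels 4 per step and bounces off the walls at -7 and 1.
  step 8: -5 → -1
  step 9: -1 → -1
The second coordinate changes by -1 each step: at step 9 it is -18.

(-1, -18)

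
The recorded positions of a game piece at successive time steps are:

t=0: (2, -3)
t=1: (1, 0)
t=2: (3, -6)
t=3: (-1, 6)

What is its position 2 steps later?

The jumps are (-1, +3), (+2, -6), (-4, +12) — a geometric progression with ratio -2.
step 4: (-1, 6) + (+8, -24) → (7, -18)
step 5: (7, -18) + (-16, +48) → (-9, 30)

(-9, 30)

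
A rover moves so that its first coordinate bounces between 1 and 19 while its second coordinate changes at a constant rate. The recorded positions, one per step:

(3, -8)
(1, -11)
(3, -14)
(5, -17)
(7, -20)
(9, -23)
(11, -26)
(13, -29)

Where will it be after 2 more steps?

(17, -35)

The first coordinate travels 2 per step and bounces off the walls at 1 and 19.
  step 8: 13 → 15
  step 9: 15 → 17
The second coordinate changes by -3 each step: at step 9 it is -35.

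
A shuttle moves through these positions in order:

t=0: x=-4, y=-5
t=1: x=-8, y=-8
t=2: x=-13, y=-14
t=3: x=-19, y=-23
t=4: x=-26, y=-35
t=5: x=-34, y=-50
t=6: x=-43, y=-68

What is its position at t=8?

First differences are (-4, -3), (-5, -6), (-6, -9), (-7, -12), (-8, -15), (-9, -18); their common second difference is (-1, -3) (constant acceleration).
step 7: x=-43, y=-68 + (-10, -21) → x=-53, y=-89
step 8: x=-53, y=-89 + (-11, -24) → x=-64, y=-113

x=-64, y=-113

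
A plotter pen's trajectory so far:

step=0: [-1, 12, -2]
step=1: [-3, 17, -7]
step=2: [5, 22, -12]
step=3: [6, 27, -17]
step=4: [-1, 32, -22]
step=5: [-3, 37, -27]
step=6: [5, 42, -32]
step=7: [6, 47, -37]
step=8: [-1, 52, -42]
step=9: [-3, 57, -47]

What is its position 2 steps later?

[6, 67, -57]

The first coordinate repeats the cycle [-1, -3, 5, 6] with period 4; step 11 mod 4 = 3, giving 6.
The second coordinate changes by +5 each step, so at step 11 it is 12 + 11·(5) = 67.
The third coordinate changes by -5 each step, so at step 11 it is -2 + 11·(-5) = -57.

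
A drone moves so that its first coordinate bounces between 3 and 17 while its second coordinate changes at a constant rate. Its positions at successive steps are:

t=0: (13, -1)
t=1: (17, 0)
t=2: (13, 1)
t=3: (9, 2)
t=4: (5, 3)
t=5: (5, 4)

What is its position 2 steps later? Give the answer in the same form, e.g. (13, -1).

(13, 6)

The first coordinate travels 4 per step and bounces off the walls at 3 and 17.
  step 6: 5 → 9
  step 7: 9 → 13
The second coordinate changes by +1 each step: at step 7 it is 6.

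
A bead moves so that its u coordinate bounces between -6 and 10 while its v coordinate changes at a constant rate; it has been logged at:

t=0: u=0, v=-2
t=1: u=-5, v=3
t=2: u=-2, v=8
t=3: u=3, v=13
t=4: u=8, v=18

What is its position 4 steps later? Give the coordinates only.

The u coordinate reflects between -6 and 10, moving 5 per step.
  step 5: 8 → 7
  step 6: 7 → 2
  step 7: 2 → -3
  step 8: -3 → -4
The v coordinate changes by +5 each step: at step 8 it is 38.

u=-4, v=38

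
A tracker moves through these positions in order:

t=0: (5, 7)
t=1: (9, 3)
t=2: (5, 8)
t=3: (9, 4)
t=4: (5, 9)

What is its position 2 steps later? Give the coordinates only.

(5, 10)

Differencing gives (+4, -4), (-4, +5), (+4, -4), (-4, +5). This is the pattern (+4, -4), (-4, +5) repeated.
step 5: apply (+4, -4) → (9, 5)
step 6: apply (-4, +5) → (5, 10)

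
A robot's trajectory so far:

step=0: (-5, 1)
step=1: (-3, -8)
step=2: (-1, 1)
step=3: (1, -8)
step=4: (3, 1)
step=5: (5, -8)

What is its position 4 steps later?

The first coordinate changes by +2 each step, so at step 9 it is -5 + 9·(2) = 13.
The second coordinate repeats the cycle [1, -8] with period 2; step 9 mod 2 = 1, giving -8.

(13, -8)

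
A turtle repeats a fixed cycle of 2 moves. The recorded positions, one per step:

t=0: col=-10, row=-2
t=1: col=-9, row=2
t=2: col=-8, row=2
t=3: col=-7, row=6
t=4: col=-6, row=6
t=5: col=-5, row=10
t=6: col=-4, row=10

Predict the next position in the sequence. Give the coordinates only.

Differencing gives (+1, +4), (+1, +0), (+1, +4), (+1, +0), (+1, +4), (+1, +0). This is the pattern (+1, +4), (+1, +0) repeated.
step 7: apply (+1, +4) → col=-3, row=14

col=-3, row=14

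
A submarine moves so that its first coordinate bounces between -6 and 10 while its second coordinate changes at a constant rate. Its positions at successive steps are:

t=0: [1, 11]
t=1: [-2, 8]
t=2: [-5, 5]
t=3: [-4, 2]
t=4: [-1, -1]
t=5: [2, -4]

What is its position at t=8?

The first coordinate reflects between -6 and 10, moving 3 per step.
  step 6: 2 → 5
  step 7: 5 → 8
  step 8: 8 → 9
The second coordinate changes by -3 each step: at step 8 it is -13.

[9, -13]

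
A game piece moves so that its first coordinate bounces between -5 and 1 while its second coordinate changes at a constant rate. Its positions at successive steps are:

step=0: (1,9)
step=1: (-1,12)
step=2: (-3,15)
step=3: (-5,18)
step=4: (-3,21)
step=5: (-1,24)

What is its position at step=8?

(-3,33)

The first coordinate reflects between -5 and 1, moving 2 per step.
  step 6: -1 → 1
  step 7: 1 → -1
  step 8: -1 → -3
The second coordinate changes by +3 each step: at step 8 it is 33.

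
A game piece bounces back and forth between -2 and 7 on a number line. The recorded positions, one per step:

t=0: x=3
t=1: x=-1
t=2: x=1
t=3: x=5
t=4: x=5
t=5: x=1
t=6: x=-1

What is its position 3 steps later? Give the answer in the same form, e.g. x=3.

The value travels 4 per step and bounces off the walls at -2 and 7.
  step 7: -1 → 3
  step 8: 3 → 7
  step 9: 7 → 3

x=3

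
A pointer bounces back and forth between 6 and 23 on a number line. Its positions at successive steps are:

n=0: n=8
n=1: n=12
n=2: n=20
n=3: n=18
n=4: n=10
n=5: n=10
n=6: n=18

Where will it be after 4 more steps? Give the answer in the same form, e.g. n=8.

The value reflects between 6 and 23, moving 8 per step.
  step 7: 18 → 20
  step 8: 20 → 12
  step 9: 12 → 8
  step 10: 8 → 16

n=16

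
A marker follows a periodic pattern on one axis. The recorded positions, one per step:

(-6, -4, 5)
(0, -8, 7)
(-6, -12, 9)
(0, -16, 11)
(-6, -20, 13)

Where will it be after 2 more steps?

(-6, -28, 17)

The first coordinate repeats the cycle [-6, 0] with period 2; step 6 mod 2 = 0, giving -6.
The second coordinate changes by -4 each step, so at step 6 it is -4 + 6·(-4) = -28.
The third coordinate changes by +2 each step, so at step 6 it is 5 + 6·(2) = 17.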